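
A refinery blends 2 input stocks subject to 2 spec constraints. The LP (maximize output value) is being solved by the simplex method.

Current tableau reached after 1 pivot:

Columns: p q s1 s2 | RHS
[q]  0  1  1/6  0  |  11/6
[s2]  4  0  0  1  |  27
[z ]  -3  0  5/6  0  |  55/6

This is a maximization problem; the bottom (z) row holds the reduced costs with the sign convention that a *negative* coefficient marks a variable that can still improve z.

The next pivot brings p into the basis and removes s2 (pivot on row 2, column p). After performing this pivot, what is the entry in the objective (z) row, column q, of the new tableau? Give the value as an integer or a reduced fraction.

Pivot element is row 2, column p: 4.
Normalize row 2: new (row 2, q) = 0/4 = 0.
z-row ← z-row − (-3)·(new row 2): 0 − (-3)·0 = 0.

0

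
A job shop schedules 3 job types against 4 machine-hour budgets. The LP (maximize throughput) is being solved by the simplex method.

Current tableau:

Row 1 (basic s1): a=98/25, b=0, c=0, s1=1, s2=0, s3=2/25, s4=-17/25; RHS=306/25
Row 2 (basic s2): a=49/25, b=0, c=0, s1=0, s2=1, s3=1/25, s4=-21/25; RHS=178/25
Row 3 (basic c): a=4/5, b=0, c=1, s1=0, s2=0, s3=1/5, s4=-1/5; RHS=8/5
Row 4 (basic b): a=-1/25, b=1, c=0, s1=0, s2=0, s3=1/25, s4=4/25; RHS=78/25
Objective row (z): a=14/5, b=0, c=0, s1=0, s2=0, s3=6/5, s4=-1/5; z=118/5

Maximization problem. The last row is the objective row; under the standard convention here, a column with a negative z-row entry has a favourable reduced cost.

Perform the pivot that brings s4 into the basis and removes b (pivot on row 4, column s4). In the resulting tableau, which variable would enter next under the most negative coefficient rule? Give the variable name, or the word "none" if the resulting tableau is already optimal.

none

Pivot element 4/25. New z-row = old z-row − (-1/5)·(row 4/(4/25)).
Updated z-row coefficients: a: 11/4, b: 5/4, c: 0, s1: 0, s2: 0, s3: 5/4, s4: 0.
No coefficient is strictly negative; the tableau after this pivot is optimal.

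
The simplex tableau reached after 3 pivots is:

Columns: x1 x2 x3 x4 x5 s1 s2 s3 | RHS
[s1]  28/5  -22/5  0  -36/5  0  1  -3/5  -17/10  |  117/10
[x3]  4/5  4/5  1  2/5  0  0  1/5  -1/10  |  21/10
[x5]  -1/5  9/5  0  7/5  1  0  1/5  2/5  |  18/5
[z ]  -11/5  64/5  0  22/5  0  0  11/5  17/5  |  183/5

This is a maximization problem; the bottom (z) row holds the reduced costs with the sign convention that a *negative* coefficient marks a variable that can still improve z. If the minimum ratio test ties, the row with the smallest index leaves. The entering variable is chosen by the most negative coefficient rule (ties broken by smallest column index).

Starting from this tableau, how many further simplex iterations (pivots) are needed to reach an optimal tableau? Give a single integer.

pivot: x1 in, s1 out → z = 2307/56
No improving column remains; optimal.

1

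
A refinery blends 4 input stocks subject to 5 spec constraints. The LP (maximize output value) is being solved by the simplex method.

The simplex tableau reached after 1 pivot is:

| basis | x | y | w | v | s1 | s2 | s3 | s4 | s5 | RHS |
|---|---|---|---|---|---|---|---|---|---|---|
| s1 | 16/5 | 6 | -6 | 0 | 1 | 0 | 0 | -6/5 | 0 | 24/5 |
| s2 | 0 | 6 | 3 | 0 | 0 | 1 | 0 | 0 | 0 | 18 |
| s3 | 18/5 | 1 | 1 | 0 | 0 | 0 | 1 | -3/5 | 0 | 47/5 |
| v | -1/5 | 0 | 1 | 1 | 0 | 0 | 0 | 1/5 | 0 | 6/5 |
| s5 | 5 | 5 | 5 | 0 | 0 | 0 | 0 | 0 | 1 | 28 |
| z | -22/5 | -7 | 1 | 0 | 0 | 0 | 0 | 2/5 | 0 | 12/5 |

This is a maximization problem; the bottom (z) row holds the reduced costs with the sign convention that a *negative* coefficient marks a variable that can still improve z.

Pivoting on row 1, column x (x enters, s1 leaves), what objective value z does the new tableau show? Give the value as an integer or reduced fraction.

Minimum ratio for x: (24/5)/(16/5) = 3/2.
z changes by −(z-row coeff of x)·ratio = −(-22/5)·(3/2) = 33/5.
New z = 12/5 + (33/5) = 9.

9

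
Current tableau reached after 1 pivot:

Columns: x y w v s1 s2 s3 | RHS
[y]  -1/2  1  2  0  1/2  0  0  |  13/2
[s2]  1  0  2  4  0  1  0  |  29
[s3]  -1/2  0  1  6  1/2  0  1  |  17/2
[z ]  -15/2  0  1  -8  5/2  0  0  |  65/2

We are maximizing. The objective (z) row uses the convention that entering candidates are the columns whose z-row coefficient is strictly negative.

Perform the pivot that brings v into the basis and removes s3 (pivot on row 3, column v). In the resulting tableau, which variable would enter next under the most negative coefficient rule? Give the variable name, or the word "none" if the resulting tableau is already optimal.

Pivot element 6. New z-row = old z-row − (-8)·(row 3/6).
Updated z-row coefficients: x: -49/6, y: 0, w: 7/3, v: 0, s1: 19/6, s2: 0, s3: 4/3.
The most negative is -49/6 in column x, so x would enter next.

x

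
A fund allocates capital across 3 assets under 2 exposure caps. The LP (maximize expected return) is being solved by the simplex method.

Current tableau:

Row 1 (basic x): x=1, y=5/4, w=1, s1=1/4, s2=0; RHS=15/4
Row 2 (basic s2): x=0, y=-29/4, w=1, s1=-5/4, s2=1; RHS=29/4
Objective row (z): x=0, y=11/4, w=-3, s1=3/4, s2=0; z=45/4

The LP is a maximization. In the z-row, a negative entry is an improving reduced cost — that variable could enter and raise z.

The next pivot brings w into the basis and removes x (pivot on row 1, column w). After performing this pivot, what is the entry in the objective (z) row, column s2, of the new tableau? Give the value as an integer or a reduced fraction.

0

Pivot element is row 1, column w: 1.
Normalize row 1: new (row 1, s2) = 0/1 = 0.
z-row ← z-row − (-3)·(new row 1): 0 − (-3)·0 = 0.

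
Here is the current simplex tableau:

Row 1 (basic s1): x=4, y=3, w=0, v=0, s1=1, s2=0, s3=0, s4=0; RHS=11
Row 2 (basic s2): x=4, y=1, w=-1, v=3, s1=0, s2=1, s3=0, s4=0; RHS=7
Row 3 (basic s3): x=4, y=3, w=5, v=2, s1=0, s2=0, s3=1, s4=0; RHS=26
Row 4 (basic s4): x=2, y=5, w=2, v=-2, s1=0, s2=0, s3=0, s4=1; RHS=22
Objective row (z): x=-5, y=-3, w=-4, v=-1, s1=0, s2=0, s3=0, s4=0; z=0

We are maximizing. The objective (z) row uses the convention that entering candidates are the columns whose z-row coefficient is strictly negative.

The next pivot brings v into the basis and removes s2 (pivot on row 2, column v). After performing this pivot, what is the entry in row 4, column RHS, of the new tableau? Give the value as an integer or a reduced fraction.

Pivot element is row 2, column v: 3.
Normalize row 2: new (row 2, RHS) = 7/3 = 7/3.
row 4 ← row 4 − (-2)·(new row 2): 22 − (-2)·(7/3) = 80/3.

80/3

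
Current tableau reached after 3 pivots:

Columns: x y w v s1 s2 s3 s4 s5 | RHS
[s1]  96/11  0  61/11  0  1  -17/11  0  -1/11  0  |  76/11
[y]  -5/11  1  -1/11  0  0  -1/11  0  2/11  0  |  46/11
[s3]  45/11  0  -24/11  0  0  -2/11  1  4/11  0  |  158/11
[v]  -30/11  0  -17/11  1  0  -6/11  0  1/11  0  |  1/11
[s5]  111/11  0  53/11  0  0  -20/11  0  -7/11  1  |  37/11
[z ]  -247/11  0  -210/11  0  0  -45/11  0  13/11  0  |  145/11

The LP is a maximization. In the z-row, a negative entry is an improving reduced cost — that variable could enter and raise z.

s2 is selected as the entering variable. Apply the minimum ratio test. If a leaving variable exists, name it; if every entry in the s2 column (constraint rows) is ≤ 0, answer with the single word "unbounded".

unbounded

s2-column entries: row 1: -17/11, row 2: -1/11, row 3: -2/11, row 4: -6/11, row 5: -20/11. All ≤ 0, so s2 can increase without bound; the LP is unbounded in this direction.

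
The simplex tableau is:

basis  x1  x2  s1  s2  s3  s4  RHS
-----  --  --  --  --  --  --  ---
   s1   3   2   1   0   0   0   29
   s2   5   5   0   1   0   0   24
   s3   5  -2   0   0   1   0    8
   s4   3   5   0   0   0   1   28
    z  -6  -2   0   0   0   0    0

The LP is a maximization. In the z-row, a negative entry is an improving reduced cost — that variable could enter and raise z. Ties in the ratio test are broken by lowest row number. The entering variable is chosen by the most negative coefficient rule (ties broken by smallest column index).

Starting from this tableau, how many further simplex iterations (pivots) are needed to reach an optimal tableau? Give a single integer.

2

pivot: x1 in, s3 out → z = 48/5
pivot: x2 in, s2 out → z = 688/35
No improving column remains; optimal.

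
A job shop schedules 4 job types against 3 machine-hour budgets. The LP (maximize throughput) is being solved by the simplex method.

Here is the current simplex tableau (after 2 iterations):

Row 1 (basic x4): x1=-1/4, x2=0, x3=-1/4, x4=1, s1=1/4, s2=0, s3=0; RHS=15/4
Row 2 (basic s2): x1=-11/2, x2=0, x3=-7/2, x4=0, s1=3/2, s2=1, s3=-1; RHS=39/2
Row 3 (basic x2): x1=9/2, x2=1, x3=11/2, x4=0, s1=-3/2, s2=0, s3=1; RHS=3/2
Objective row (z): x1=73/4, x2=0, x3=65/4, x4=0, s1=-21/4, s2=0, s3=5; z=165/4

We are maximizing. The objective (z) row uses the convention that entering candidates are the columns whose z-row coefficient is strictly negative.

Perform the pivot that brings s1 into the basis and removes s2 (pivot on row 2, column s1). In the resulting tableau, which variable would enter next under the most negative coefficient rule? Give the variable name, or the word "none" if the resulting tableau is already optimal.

Pivot element 3/2. New z-row = old z-row − (-21/4)·(row 2/(3/2)).
Updated z-row coefficients: x1: -1, x2: 0, x3: 4, x4: 0, s1: 0, s2: 7/2, s3: 3/2.
The most negative is -1 in column x1, so x1 would enter next.

x1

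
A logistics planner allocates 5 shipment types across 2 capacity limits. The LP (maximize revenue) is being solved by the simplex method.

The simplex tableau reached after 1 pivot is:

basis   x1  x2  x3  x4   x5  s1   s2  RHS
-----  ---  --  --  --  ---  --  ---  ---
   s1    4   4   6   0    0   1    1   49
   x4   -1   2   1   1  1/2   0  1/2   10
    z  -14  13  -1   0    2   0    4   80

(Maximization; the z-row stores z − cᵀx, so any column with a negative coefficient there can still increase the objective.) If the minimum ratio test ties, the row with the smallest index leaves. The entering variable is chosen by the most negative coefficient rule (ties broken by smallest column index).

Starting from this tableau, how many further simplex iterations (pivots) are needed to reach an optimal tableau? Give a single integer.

pivot: x1 in, s1 out → z = 503/2
No improving column remains; optimal.

1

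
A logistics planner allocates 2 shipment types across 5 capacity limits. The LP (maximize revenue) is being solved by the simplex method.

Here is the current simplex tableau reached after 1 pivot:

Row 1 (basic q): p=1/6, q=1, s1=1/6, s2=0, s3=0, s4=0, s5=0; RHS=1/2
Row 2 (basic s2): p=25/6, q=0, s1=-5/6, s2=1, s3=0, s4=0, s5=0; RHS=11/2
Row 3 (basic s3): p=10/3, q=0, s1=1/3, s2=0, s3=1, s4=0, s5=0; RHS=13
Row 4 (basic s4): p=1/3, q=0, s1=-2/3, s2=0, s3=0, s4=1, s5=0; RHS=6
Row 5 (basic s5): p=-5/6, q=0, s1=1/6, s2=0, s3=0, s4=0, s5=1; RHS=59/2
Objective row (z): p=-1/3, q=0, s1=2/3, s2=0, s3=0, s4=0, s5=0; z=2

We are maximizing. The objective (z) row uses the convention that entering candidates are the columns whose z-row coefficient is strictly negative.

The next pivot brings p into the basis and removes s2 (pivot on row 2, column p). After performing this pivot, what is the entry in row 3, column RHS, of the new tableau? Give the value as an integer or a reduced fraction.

43/5

Pivot element is row 2, column p: 25/6.
Normalize row 2: new (row 2, RHS) = (11/2)/(25/6) = 33/25.
row 3 ← row 3 − (10/3)·(new row 2): 13 − (10/3)·(33/25) = 43/5.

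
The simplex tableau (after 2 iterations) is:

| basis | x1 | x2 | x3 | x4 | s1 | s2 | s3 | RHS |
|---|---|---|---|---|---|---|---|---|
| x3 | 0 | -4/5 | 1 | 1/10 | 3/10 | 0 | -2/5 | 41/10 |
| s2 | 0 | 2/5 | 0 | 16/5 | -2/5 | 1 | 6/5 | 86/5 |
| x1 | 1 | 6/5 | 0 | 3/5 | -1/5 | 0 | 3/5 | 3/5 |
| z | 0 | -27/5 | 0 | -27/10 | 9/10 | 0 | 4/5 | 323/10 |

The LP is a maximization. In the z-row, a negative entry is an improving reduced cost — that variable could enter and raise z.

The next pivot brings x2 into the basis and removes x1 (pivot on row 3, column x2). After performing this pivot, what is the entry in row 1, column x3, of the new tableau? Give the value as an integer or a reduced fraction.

Pivot element is row 3, column x2: 6/5.
Normalize row 3: new (row 3, x3) = 0/(6/5) = 0.
row 1 ← row 1 − (-4/5)·(new row 3): 1 − (-4/5)·0 = 1.

1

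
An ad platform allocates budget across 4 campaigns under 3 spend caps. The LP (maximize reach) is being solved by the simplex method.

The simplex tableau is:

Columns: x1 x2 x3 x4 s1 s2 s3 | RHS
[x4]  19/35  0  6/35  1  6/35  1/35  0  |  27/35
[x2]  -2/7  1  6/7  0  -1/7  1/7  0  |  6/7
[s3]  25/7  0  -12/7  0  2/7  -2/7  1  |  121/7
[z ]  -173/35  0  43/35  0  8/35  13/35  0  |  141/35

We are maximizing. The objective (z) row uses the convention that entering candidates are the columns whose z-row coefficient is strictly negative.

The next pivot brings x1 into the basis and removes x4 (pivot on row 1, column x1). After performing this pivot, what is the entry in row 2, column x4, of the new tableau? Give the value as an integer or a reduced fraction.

10/19

Pivot element is row 1, column x1: 19/35.
Normalize row 1: new (row 1, x4) = 1/(19/35) = 35/19.
row 2 ← row 2 − (-2/7)·(new row 1): 0 − (-2/7)·(35/19) = 10/19.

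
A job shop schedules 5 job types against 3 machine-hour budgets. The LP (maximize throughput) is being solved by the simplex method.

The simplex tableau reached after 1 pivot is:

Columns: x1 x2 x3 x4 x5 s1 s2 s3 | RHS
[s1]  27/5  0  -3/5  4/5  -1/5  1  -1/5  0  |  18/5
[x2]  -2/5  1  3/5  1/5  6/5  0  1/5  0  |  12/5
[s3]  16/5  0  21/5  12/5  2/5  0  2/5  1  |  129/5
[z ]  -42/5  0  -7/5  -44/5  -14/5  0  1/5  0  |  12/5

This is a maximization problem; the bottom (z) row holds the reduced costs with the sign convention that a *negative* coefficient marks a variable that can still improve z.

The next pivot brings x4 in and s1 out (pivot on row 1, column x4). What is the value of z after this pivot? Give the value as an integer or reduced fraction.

Minimum ratio for x4: (18/5)/(4/5) = 9/2.
z changes by −(z-row coeff of x4)·ratio = −(-44/5)·(9/2) = 198/5.
New z = 12/5 + (198/5) = 42.

42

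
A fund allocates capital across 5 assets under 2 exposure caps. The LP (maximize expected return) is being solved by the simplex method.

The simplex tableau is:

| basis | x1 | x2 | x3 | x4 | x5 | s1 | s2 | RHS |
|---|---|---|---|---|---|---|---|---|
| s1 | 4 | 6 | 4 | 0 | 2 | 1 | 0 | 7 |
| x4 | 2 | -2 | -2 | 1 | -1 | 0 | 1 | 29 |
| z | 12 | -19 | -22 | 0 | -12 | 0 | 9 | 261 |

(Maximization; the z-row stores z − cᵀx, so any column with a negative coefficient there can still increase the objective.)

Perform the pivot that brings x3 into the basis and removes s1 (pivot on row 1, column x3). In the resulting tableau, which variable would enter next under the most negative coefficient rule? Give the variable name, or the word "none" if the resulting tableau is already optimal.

Pivot element 4. New z-row = old z-row − (-22)·(row 1/4).
Updated z-row coefficients: x1: 34, x2: 14, x3: 0, x4: 0, x5: -1, s1: 11/2, s2: 9.
The most negative is -1 in column x5, so x5 would enter next.

x5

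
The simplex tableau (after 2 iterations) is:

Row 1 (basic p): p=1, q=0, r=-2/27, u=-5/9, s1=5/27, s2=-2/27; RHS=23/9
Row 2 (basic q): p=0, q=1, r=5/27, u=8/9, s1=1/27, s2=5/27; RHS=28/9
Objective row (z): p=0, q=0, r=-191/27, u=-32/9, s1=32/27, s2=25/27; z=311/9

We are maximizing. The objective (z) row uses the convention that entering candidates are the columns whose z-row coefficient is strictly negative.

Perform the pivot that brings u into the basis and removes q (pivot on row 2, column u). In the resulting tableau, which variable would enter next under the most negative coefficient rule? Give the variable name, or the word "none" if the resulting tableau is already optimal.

r

Pivot element 8/9. New z-row = old z-row − (-32/9)·(row 2/(8/9)).
Updated z-row coefficients: p: 0, q: 4, r: -19/3, u: 0, s1: 4/3, s2: 5/3.
The most negative is -19/3 in column r, so r would enter next.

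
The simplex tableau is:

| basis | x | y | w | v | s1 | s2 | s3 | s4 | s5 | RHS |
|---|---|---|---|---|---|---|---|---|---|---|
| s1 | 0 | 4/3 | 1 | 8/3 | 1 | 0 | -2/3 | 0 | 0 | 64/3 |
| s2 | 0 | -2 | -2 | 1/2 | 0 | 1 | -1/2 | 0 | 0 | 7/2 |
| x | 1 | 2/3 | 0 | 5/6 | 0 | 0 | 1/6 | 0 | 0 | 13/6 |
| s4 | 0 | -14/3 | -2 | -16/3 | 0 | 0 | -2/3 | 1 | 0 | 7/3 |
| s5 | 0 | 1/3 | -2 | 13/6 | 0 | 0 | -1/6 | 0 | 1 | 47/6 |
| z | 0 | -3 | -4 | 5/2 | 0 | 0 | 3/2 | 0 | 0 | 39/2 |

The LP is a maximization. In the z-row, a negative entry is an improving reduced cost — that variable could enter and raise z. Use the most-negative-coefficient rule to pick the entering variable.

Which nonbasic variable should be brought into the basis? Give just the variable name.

w

Objective-row coefficients: x: 0, y: -3, w: -4, v: 5/2, s1: 0, s2: 0, s3: 3/2, s4: 0, s5: 0.
The most negative is -4 in column w, so w enters.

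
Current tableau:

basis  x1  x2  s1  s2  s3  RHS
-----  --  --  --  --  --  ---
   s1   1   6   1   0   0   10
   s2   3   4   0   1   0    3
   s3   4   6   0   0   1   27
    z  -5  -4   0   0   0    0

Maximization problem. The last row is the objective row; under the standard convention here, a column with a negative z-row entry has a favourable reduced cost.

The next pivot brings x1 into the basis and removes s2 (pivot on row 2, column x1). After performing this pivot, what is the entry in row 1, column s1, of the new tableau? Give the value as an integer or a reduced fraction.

Pivot element is row 2, column x1: 3.
Normalize row 2: new (row 2, s1) = 0/3 = 0.
row 1 ← row 1 − 1·(new row 2): 1 − 1·0 = 1.

1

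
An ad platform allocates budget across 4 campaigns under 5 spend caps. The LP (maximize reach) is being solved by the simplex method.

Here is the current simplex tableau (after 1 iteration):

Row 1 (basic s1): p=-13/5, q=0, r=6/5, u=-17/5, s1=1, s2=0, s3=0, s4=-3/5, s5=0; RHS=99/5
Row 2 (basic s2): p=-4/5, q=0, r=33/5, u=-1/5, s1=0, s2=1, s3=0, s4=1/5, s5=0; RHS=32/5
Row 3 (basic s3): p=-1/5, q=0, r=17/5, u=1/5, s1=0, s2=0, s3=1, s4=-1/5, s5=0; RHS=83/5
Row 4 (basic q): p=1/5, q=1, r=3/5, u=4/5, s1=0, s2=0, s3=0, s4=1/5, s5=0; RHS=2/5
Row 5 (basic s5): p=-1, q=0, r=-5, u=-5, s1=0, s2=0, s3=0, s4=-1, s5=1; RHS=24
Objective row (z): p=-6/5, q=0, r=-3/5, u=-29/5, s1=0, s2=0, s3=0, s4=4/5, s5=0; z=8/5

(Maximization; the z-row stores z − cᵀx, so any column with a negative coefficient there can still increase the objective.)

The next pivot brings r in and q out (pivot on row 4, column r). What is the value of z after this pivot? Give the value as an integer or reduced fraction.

2

Minimum ratio for r: (2/5)/(3/5) = 2/3.
z changes by −(z-row coeff of r)·ratio = −(-3/5)·(2/3) = 2/5.
New z = 8/5 + (2/5) = 2.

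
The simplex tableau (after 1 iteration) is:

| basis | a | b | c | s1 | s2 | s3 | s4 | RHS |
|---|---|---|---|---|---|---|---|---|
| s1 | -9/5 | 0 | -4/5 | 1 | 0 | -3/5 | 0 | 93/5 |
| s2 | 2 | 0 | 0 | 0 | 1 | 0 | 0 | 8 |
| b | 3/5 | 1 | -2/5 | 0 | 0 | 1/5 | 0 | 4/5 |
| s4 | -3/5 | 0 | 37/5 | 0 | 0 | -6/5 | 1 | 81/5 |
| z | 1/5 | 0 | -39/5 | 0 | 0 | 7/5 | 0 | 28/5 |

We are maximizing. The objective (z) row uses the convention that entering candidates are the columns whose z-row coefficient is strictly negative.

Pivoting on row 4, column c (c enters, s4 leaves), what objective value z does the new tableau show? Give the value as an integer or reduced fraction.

Minimum ratio for c: (81/5)/(37/5) = 81/37.
z changes by −(z-row coeff of c)·ratio = −(-39/5)·(81/37) = 3159/185.
New z = 28/5 + (3159/185) = 839/37.

839/37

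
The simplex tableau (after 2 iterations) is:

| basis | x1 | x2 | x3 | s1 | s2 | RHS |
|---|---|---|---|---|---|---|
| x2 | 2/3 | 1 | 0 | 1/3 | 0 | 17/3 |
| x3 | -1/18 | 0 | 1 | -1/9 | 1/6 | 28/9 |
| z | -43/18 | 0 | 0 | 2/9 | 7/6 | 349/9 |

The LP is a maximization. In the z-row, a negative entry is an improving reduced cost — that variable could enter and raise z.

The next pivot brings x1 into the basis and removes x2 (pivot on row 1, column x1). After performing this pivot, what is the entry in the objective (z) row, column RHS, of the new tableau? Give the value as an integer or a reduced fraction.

Pivot element is row 1, column x1: 2/3.
Normalize row 1: new (row 1, RHS) = (17/3)/(2/3) = 17/2.
z-row ← z-row − (-43/18)·(new row 1): 349/9 − (-43/18)·(17/2) = 709/12.

709/12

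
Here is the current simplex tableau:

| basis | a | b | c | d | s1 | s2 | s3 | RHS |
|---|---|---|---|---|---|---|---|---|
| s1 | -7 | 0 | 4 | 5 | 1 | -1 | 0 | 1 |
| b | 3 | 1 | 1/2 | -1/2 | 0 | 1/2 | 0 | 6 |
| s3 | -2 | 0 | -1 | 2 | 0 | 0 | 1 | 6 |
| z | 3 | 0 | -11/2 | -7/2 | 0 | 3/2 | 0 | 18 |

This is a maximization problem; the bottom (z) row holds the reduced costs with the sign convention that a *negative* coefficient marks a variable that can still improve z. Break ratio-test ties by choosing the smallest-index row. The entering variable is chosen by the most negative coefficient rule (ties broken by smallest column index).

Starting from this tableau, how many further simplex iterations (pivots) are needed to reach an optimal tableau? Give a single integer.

2

pivot: c in, s1 out → z = 155/8
pivot: a in, b out → z = 912/31
No improving column remains; optimal.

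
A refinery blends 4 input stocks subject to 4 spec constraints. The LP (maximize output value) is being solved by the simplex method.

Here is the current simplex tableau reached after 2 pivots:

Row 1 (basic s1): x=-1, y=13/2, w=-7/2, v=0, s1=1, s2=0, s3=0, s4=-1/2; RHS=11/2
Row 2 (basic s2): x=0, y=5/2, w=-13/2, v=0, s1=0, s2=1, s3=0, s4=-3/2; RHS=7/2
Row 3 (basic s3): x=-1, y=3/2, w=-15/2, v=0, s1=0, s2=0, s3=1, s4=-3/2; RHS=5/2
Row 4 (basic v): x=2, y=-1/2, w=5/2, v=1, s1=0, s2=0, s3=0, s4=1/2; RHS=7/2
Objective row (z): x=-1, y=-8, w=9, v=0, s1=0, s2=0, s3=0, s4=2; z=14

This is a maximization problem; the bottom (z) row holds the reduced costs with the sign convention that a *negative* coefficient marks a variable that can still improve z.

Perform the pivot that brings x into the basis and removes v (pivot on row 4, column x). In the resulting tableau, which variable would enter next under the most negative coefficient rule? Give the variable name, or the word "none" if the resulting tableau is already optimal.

Pivot element 2. New z-row = old z-row − (-1)·(row 4/2).
Updated z-row coefficients: x: 0, y: -33/4, w: 41/4, v: 1/2, s1: 0, s2: 0, s3: 0, s4: 9/4.
The most negative is -33/4 in column y, so y would enter next.

y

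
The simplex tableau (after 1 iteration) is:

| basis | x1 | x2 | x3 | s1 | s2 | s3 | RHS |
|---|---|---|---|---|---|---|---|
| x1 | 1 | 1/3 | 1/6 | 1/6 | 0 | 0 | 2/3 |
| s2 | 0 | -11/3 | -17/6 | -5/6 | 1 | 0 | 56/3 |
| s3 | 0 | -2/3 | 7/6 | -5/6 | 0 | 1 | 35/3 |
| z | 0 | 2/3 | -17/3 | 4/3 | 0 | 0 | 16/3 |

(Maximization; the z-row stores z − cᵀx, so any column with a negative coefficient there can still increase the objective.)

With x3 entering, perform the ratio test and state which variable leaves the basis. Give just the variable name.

x1

Ratios: row 1 (x1): (2/3)/(1/6) = 4; row 2 (s2): entry -17/6 ≤ 0, skip; row 3 (s3): (35/3)/(7/6) = 10.
Minimum ratio 4 is in the x1 row, so x1 leaves.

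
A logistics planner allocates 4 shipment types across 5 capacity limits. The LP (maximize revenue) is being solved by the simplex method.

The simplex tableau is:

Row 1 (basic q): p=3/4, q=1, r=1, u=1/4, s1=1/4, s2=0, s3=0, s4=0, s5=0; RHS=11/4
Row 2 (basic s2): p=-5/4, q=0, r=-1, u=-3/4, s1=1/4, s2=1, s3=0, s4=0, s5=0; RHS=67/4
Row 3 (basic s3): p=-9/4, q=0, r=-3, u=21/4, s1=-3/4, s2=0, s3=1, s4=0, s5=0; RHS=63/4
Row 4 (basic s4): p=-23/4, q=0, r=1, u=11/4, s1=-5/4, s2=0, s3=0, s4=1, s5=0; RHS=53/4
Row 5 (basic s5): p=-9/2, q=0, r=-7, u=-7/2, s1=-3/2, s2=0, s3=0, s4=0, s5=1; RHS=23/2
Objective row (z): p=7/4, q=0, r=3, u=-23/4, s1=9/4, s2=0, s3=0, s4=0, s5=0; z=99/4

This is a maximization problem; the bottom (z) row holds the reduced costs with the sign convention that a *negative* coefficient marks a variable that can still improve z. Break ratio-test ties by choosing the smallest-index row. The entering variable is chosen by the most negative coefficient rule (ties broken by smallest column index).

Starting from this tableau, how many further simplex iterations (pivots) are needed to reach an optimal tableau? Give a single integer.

2

pivot: u in, s3 out → z = 42
pivot: p in, q out → z = 131/3
No improving column remains; optimal.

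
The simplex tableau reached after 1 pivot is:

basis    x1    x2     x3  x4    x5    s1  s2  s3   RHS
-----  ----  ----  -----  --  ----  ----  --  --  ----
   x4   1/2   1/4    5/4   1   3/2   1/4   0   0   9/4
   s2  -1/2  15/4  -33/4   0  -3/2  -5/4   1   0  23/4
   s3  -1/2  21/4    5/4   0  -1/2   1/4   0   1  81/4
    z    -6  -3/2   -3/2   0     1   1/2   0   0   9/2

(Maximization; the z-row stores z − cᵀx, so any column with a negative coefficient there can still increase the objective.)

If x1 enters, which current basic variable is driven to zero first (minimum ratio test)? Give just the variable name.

Ratios: row 1 (x4): (9/4)/(1/2) = 9/2; row 2 (s2): entry -1/2 ≤ 0, skip; row 3 (s3): entry -1/2 ≤ 0, skip.
Minimum ratio 9/2 is in the x4 row, so x4 leaves.

x4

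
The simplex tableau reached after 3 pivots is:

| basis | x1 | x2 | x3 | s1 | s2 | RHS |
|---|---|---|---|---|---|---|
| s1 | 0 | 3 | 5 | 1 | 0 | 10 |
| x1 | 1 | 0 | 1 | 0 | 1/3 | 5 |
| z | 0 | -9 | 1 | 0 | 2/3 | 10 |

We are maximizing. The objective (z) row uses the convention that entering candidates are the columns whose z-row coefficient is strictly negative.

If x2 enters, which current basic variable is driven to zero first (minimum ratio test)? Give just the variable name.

Ratios: row 1 (s1): 10/3 = 10/3; row 2 (x1): entry 0 ≤ 0, skip.
Minimum ratio 10/3 is in the s1 row, so s1 leaves.

s1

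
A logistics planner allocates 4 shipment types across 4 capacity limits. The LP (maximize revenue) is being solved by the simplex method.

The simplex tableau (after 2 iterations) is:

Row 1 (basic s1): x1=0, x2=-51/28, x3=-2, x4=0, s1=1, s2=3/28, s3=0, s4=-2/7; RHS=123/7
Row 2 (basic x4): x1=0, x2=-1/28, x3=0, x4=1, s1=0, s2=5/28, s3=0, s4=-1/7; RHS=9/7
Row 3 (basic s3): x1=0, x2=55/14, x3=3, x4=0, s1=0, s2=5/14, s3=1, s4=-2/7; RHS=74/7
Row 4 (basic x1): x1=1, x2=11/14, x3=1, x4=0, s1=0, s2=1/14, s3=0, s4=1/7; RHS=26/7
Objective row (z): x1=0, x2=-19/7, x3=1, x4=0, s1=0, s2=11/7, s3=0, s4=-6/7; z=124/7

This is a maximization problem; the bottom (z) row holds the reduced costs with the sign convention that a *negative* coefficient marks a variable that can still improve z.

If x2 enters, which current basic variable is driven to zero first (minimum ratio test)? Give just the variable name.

Ratios: row 1 (s1): entry -51/28 ≤ 0, skip; row 2 (x4): entry -1/28 ≤ 0, skip; row 3 (s3): (74/7)/(55/14) = 148/55; row 4 (x1): (26/7)/(11/14) = 52/11.
Minimum ratio 148/55 is in the s3 row, so s3 leaves.

s3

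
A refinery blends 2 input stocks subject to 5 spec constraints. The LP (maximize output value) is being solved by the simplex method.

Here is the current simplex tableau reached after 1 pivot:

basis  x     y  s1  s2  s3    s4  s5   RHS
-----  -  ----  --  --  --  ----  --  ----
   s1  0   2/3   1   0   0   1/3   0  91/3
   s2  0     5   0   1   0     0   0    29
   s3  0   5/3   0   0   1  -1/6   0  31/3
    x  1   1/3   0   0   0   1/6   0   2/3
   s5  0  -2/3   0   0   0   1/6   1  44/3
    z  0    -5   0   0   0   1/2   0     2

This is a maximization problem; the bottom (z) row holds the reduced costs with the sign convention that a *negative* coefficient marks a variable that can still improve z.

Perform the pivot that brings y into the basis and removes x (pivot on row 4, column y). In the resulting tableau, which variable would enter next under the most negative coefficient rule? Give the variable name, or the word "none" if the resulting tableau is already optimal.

Pivot element 1/3. New z-row = old z-row − (-5)·(row 4/(1/3)).
Updated z-row coefficients: x: 15, y: 0, s1: 0, s2: 0, s3: 0, s4: 3, s5: 0.
No coefficient is strictly negative; the tableau after this pivot is optimal.

none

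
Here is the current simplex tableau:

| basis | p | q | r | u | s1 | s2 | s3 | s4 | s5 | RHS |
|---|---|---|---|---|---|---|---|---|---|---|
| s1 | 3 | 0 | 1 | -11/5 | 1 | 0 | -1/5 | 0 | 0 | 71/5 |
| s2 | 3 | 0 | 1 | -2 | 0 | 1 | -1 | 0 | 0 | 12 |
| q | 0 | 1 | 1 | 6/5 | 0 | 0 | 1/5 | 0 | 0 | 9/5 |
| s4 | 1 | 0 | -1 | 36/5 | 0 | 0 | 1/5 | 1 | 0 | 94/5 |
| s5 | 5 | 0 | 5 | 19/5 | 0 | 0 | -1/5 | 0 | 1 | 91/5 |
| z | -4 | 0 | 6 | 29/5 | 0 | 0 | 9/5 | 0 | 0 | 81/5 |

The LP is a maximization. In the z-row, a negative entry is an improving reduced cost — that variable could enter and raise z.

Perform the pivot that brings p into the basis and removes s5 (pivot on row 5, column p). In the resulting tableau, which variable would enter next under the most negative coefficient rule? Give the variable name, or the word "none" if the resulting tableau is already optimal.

Pivot element 5. New z-row = old z-row − (-4)·(row 5/5).
Updated z-row coefficients: p: 0, q: 0, r: 10, u: 221/25, s1: 0, s2: 0, s3: 41/25, s4: 0, s5: 4/5.
No coefficient is strictly negative; the tableau after this pivot is optimal.

none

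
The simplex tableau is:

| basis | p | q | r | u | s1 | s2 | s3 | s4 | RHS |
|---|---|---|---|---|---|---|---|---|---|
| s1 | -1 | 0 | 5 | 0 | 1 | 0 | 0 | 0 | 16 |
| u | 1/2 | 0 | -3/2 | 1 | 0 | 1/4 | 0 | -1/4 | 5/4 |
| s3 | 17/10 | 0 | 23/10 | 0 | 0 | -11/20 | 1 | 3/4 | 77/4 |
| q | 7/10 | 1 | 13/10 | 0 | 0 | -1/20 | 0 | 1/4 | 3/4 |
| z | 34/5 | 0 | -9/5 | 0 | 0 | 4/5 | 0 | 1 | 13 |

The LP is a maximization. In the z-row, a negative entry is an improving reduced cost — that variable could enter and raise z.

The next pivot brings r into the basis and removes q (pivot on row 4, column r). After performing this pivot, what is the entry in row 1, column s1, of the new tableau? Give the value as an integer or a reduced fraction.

1

Pivot element is row 4, column r: 13/10.
Normalize row 4: new (row 4, s1) = 0/(13/10) = 0.
row 1 ← row 1 − 5·(new row 4): 1 − 5·0 = 1.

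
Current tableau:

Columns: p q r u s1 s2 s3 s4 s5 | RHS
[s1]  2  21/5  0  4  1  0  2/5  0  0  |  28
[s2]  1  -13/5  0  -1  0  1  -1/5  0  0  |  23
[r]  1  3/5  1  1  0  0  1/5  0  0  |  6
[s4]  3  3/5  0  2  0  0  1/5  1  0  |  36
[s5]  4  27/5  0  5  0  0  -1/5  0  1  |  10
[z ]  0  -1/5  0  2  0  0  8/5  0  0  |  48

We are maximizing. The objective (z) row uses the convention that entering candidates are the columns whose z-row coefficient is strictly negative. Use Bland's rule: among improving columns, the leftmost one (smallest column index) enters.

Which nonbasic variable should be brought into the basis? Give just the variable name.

Objective-row coefficients: p: 0, q: -1/5, r: 0, u: 2, s1: 0, s2: 0, s3: 8/5, s4: 0, s5: 0.
Improving columns: q. Bland's rule picks the smallest column index → q.

q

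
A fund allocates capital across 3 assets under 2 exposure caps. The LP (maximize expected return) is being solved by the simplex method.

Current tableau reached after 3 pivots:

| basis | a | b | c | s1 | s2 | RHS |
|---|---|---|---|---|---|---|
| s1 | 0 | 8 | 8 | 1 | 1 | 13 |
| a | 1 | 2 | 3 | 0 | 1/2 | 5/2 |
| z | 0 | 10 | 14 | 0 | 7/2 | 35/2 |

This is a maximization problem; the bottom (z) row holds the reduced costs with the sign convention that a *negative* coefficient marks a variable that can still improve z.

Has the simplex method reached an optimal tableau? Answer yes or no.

yes

No objective-row coefficient is strictly negative, so no entering variable exists; the tableau is optimal.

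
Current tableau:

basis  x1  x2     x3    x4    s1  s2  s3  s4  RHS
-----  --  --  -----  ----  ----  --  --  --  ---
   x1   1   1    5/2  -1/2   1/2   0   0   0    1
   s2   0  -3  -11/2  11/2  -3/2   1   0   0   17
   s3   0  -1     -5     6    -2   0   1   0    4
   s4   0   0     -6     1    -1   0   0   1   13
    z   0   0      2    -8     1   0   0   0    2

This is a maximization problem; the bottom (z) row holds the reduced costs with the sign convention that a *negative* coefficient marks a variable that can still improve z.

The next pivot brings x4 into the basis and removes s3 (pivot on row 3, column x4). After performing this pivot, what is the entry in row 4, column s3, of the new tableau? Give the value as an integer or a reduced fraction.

Pivot element is row 3, column x4: 6.
Normalize row 3: new (row 3, s3) = 1/6 = 1/6.
row 4 ← row 4 − 1·(new row 3): 0 − 1·(1/6) = -1/6.

-1/6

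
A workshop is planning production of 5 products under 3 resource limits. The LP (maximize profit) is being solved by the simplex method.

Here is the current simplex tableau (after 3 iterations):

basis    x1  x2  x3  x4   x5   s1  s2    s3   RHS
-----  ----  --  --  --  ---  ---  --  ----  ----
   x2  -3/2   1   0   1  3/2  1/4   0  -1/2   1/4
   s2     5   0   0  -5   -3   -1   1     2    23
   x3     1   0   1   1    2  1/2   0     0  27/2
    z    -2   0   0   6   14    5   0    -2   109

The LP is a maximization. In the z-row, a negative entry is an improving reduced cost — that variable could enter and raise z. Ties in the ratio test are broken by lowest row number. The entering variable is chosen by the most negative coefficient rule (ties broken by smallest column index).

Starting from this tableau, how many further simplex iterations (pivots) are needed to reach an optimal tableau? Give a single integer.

pivot: x1 in, s2 out → z = 591/5
pivot: s3 in, x1 out → z = 132
No improving column remains; optimal.

2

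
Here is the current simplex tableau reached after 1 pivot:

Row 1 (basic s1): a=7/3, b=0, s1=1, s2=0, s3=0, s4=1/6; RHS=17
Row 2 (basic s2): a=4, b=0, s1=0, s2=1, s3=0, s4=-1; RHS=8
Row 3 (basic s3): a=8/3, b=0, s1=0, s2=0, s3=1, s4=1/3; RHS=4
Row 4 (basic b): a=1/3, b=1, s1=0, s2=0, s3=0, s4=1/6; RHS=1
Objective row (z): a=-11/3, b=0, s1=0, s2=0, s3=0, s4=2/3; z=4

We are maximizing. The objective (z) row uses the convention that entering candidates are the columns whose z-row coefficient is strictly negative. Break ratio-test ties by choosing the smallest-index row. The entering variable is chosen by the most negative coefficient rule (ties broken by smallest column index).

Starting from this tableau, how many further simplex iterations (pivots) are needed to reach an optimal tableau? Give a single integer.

1

pivot: a in, s3 out → z = 19/2
No improving column remains; optimal.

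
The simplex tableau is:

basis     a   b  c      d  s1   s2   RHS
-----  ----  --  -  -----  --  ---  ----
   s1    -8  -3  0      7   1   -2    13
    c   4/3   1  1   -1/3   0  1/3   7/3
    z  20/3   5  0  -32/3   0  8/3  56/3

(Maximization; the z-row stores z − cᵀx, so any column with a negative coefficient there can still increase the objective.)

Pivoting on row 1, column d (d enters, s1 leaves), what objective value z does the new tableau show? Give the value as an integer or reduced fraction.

Minimum ratio for d: 13/7 = 13/7.
z changes by −(z-row coeff of d)·ratio = −(-32/3)·(13/7) = 416/21.
New z = 56/3 + (416/21) = 808/21.

808/21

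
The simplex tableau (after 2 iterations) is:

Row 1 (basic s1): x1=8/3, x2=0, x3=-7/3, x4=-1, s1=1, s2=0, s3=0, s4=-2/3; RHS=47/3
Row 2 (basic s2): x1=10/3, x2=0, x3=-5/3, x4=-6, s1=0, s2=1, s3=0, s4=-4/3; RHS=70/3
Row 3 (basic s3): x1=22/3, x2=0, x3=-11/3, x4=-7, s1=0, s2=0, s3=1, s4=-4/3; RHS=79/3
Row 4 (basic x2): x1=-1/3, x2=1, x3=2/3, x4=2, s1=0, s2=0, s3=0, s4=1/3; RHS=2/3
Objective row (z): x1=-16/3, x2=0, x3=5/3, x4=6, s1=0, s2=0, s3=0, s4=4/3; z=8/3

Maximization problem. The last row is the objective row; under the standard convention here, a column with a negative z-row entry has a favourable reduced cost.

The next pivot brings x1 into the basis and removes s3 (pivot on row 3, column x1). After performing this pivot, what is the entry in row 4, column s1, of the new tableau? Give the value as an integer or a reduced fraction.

0

Pivot element is row 3, column x1: 22/3.
Normalize row 3: new (row 3, s1) = 0/(22/3) = 0.
row 4 ← row 4 − (-1/3)·(new row 3): 0 − (-1/3)·0 = 0.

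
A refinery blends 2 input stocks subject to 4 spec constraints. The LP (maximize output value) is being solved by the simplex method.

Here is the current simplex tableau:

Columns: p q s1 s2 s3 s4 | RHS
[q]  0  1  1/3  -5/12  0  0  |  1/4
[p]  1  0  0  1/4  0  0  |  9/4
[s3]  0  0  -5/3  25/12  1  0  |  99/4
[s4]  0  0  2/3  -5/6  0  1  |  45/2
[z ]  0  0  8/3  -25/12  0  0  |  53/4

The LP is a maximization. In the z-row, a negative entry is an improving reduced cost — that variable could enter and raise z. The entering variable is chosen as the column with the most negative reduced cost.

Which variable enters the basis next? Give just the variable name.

Objective-row coefficients: p: 0, q: 0, s1: 8/3, s2: -25/12, s3: 0, s4: 0.
The most negative is -25/12 in column s2, so s2 enters.

s2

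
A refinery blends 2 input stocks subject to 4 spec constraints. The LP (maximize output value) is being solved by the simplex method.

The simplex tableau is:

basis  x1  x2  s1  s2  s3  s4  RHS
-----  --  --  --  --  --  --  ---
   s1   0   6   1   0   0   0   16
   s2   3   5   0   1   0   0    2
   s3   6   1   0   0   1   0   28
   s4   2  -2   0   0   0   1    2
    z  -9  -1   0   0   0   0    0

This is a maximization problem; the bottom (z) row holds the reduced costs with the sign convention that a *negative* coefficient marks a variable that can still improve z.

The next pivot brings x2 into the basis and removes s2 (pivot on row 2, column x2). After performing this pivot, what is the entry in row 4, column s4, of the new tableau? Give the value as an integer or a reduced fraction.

1

Pivot element is row 2, column x2: 5.
Normalize row 2: new (row 2, s4) = 0/5 = 0.
row 4 ← row 4 − (-2)·(new row 2): 1 − (-2)·0 = 1.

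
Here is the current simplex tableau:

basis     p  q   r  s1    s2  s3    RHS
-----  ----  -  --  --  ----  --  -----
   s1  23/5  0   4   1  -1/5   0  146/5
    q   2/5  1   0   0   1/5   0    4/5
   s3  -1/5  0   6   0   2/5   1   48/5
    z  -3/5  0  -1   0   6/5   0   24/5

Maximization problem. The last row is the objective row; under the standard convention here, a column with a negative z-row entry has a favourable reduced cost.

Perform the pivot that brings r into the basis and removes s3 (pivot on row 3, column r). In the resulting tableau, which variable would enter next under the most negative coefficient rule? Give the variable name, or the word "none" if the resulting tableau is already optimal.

p

Pivot element 6. New z-row = old z-row − (-1)·(row 3/6).
Updated z-row coefficients: p: -19/30, q: 0, r: 0, s1: 0, s2: 19/15, s3: 1/6.
The most negative is -19/30 in column p, so p would enter next.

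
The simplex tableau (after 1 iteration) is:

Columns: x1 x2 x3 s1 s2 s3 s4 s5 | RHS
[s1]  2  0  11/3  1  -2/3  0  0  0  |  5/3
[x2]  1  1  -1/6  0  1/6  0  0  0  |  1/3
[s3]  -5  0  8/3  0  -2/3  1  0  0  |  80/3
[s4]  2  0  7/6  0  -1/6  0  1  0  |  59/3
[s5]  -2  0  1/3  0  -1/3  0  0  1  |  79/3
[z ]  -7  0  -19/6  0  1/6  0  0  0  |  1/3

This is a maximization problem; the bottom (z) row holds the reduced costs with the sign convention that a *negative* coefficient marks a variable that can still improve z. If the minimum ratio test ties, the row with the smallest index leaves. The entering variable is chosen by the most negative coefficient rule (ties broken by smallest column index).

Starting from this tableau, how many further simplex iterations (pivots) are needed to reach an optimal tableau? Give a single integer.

2

pivot: x1 in, x2 out → z = 8/3
pivot: x3 in, s1 out → z = 15/4
No improving column remains; optimal.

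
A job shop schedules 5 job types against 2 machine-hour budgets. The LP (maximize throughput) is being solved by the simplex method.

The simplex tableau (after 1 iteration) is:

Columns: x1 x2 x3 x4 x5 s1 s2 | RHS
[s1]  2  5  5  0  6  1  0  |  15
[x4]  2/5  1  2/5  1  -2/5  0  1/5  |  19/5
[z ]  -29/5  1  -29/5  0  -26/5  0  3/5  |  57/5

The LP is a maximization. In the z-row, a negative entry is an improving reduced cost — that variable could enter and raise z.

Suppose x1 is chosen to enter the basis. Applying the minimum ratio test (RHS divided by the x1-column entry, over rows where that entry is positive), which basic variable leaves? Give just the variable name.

s1

Ratios: row 1 (s1): 15/2 = 15/2; row 2 (x4): (19/5)/(2/5) = 19/2.
Minimum ratio 15/2 is in the s1 row, so s1 leaves.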